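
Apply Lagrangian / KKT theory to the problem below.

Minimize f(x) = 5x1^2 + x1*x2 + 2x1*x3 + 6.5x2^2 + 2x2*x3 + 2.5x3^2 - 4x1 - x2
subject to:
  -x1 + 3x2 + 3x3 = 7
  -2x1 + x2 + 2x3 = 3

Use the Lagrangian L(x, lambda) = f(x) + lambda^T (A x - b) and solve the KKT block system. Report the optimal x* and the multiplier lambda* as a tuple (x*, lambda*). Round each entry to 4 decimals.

Form the Lagrangian:
  L(x, lambda) = (1/2) x^T Q x + c^T x + lambda^T (A x - b)
Stationarity (grad_x L = 0): Q x + c + A^T lambda = 0.
Primal feasibility: A x = b.

This gives the KKT block system:
  [ Q   A^T ] [ x     ]   [-c ]
  [ A    0  ] [ lambda ] = [ b ]

Solving the linear system:
  x*      = (0.4565, 1.058, 1.4274)
  lambda* = (-7.3219, 5.8997)
  f(x*)   = 15.3351

x* = (0.4565, 1.058, 1.4274), lambda* = (-7.3219, 5.8997)


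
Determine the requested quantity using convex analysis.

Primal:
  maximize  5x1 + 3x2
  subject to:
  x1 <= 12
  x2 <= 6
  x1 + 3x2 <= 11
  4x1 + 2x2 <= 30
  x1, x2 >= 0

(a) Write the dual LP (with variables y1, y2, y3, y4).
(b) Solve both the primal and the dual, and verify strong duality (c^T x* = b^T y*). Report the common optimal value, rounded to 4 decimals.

The standard primal-dual pair for 'max c^T x s.t. A x <= b, x >= 0' is:
  Dual:  min b^T y  s.t.  A^T y >= c,  y >= 0.

So the dual LP is:
  minimize  12y1 + 6y2 + 11y3 + 30y4
  subject to:
    y1 + y3 + 4y4 >= 5
    y2 + 3y3 + 2y4 >= 3
    y1, y2, y3, y4 >= 0

Solving the primal: x* = (6.8, 1.4).
  primal value c^T x* = 38.2.
Solving the dual: y* = (0, 0, 0.2, 1.2).
  dual value b^T y* = 38.2.
Strong duality: c^T x* = b^T y*. Confirmed.

38.2


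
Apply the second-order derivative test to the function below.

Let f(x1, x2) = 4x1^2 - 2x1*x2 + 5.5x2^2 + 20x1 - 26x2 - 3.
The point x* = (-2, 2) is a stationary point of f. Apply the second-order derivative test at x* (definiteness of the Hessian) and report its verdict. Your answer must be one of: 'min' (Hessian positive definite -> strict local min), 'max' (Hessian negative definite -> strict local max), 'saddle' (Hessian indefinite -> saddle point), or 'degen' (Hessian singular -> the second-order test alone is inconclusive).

Compute the Hessian H = grad^2 f:
  H = [[8, -2], [-2, 11]]
Verify stationarity: grad f(x*) = H x* + g = (0, 0).
Eigenvalues of H: 7, 12.
Both eigenvalues > 0, so H is positive definite -> x* is a strict local min.

min


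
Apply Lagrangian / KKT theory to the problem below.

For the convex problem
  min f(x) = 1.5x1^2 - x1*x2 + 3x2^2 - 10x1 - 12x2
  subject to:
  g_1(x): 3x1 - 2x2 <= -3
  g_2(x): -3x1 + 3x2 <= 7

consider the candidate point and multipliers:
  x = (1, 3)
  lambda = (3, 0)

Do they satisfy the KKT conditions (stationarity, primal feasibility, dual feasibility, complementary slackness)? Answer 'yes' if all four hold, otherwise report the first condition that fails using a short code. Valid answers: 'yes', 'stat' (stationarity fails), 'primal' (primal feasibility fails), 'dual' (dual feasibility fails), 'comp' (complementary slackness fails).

Gradient of f: grad f(x) = Q x + c = (-10, 5)
Constraint values g_i(x) = a_i^T x - b_i:
  g_1((1, 3)) = 0
  g_2((1, 3)) = -1
Stationarity residual: grad f(x) + sum_i lambda_i a_i = (-1, -1)
  -> stationarity FAILS
Primal feasibility (all g_i <= 0): OK
Dual feasibility (all lambda_i >= 0): OK
Complementary slackness (lambda_i * g_i(x) = 0 for all i): OK

Verdict: the first failing condition is stationarity -> stat.

stat


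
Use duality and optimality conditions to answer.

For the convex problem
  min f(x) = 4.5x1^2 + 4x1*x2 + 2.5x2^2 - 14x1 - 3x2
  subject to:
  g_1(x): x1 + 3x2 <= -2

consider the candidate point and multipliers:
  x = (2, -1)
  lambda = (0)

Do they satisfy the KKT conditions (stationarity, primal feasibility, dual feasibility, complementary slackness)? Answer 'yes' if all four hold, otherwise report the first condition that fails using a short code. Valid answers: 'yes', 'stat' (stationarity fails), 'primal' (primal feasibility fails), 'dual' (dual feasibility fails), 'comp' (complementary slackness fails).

Gradient of f: grad f(x) = Q x + c = (0, 0)
Constraint values g_i(x) = a_i^T x - b_i:
  g_1((2, -1)) = 1
Stationarity residual: grad f(x) + sum_i lambda_i a_i = (0, 0)
  -> stationarity OK
Primal feasibility (all g_i <= 0): FAILS
Dual feasibility (all lambda_i >= 0): OK
Complementary slackness (lambda_i * g_i(x) = 0 for all i): OK

Verdict: the first failing condition is primal_feasibility -> primal.

primal


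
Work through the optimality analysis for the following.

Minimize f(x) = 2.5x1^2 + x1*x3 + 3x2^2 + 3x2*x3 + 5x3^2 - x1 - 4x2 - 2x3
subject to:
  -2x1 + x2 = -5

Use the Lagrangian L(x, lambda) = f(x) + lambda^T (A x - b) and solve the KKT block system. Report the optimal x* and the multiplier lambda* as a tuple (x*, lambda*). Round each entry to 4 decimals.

Form the Lagrangian:
  L(x, lambda) = (1/2) x^T Q x + c^T x + lambda^T (A x - b)
Stationarity (grad_x L = 0): Q x + c + A^T lambda = 0.
Primal feasibility: A x = b.

This gives the KKT block system:
  [ Q   A^T ] [ x     ]   [-c ]
  [ A    0  ] [ lambda ] = [ b ]

Solving the linear system:
  x*      = (2.3693, -0.2614, 0.0415)
  lambda* = (5.444)
  f(x*)   = 12.9066

x* = (2.3693, -0.2614, 0.0415), lambda* = (5.444)


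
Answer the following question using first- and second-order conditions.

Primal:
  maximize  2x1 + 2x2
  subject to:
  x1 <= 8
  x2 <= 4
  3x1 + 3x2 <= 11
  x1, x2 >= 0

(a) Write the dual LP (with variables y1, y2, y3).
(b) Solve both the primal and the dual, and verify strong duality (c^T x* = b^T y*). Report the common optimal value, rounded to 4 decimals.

The standard primal-dual pair for 'max c^T x s.t. A x <= b, x >= 0' is:
  Dual:  min b^T y  s.t.  A^T y >= c,  y >= 0.

So the dual LP is:
  minimize  8y1 + 4y2 + 11y3
  subject to:
    y1 + 3y3 >= 2
    y2 + 3y3 >= 2
    y1, y2, y3 >= 0

Solving the primal: x* = (3.6667, 0).
  primal value c^T x* = 7.3333.
Solving the dual: y* = (0, 0, 0.6667).
  dual value b^T y* = 7.3333.
Strong duality: c^T x* = b^T y*. Confirmed.

7.3333


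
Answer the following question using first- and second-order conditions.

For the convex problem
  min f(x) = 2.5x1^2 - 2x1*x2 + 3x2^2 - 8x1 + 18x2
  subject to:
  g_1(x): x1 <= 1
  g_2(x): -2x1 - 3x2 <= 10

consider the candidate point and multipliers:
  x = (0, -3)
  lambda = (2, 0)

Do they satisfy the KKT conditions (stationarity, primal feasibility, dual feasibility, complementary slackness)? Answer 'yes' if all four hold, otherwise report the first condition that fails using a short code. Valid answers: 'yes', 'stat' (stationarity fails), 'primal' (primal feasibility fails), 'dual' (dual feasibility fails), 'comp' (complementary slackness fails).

Gradient of f: grad f(x) = Q x + c = (-2, 0)
Constraint values g_i(x) = a_i^T x - b_i:
  g_1((0, -3)) = -1
  g_2((0, -3)) = -1
Stationarity residual: grad f(x) + sum_i lambda_i a_i = (0, 0)
  -> stationarity OK
Primal feasibility (all g_i <= 0): OK
Dual feasibility (all lambda_i >= 0): OK
Complementary slackness (lambda_i * g_i(x) = 0 for all i): FAILS

Verdict: the first failing condition is complementary_slackness -> comp.

comp


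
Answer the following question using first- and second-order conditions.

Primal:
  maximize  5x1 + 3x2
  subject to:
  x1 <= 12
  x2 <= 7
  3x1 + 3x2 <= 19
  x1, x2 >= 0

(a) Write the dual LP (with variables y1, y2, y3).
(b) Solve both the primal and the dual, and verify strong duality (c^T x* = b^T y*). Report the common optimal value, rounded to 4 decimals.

The standard primal-dual pair for 'max c^T x s.t. A x <= b, x >= 0' is:
  Dual:  min b^T y  s.t.  A^T y >= c,  y >= 0.

So the dual LP is:
  minimize  12y1 + 7y2 + 19y3
  subject to:
    y1 + 3y3 >= 5
    y2 + 3y3 >= 3
    y1, y2, y3 >= 0

Solving the primal: x* = (6.3333, 0).
  primal value c^T x* = 31.6667.
Solving the dual: y* = (0, 0, 1.6667).
  dual value b^T y* = 31.6667.
Strong duality: c^T x* = b^T y*. Confirmed.

31.6667


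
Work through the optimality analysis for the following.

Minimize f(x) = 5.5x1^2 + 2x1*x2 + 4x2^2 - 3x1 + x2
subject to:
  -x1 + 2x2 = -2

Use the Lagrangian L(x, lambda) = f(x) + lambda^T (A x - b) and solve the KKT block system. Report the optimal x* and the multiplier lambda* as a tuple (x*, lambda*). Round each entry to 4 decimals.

Form the Lagrangian:
  L(x, lambda) = (1/2) x^T Q x + c^T x + lambda^T (A x - b)
Stationarity (grad_x L = 0): Q x + c + A^T lambda = 0.
Primal feasibility: A x = b.

This gives the KKT block system:
  [ Q   A^T ] [ x     ]   [-c ]
  [ A    0  ] [ lambda ] = [ b ]

Solving the linear system:
  x*      = (0.5667, -0.7167)
  lambda* = (1.8)
  f(x*)   = 0.5917

x* = (0.5667, -0.7167), lambda* = (1.8)


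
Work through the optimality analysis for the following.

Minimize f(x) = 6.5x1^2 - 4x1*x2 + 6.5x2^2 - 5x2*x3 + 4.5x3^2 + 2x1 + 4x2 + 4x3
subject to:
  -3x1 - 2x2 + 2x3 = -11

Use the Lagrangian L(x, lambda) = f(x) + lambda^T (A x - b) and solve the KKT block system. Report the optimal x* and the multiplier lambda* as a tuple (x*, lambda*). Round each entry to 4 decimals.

Form the Lagrangian:
  L(x, lambda) = (1/2) x^T Q x + c^T x + lambda^T (A x - b)
Stationarity (grad_x L = 0): Q x + c + A^T lambda = 0.
Primal feasibility: A x = b.

This gives the KKT block system:
  [ Q   A^T ] [ x     ]   [-c ]
  [ A    0  ] [ lambda ] = [ b ]

Solving the linear system:
  x*      = (1.9418, 0.843, -1.7443)
  lambda* = (7.957)
  f(x*)   = 43.9025

x* = (1.9418, 0.843, -1.7443), lambda* = (7.957)


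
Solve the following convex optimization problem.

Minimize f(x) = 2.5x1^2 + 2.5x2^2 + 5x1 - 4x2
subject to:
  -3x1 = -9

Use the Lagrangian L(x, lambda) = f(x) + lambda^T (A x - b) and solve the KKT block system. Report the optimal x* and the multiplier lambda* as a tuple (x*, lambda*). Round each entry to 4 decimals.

Form the Lagrangian:
  L(x, lambda) = (1/2) x^T Q x + c^T x + lambda^T (A x - b)
Stationarity (grad_x L = 0): Q x + c + A^T lambda = 0.
Primal feasibility: A x = b.

This gives the KKT block system:
  [ Q   A^T ] [ x     ]   [-c ]
  [ A    0  ] [ lambda ] = [ b ]

Solving the linear system:
  x*      = (3, 0.8)
  lambda* = (6.6667)
  f(x*)   = 35.9

x* = (3, 0.8), lambda* = (6.6667)


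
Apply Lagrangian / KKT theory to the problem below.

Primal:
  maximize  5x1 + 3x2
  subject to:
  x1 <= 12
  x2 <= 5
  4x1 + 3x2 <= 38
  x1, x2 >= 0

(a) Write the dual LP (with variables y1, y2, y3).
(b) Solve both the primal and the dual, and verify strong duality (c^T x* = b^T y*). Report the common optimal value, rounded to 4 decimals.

The standard primal-dual pair for 'max c^T x s.t. A x <= b, x >= 0' is:
  Dual:  min b^T y  s.t.  A^T y >= c,  y >= 0.

So the dual LP is:
  minimize  12y1 + 5y2 + 38y3
  subject to:
    y1 + 4y3 >= 5
    y2 + 3y3 >= 3
    y1, y2, y3 >= 0

Solving the primal: x* = (9.5, 0).
  primal value c^T x* = 47.5.
Solving the dual: y* = (0, 0, 1.25).
  dual value b^T y* = 47.5.
Strong duality: c^T x* = b^T y*. Confirmed.

47.5


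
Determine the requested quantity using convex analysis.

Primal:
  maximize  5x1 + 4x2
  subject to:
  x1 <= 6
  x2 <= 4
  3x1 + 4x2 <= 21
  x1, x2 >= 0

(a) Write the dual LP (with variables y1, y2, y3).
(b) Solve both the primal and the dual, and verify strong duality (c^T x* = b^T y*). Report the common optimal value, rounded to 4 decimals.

The standard primal-dual pair for 'max c^T x s.t. A x <= b, x >= 0' is:
  Dual:  min b^T y  s.t.  A^T y >= c,  y >= 0.

So the dual LP is:
  minimize  6y1 + 4y2 + 21y3
  subject to:
    y1 + 3y3 >= 5
    y2 + 4y3 >= 4
    y1, y2, y3 >= 0

Solving the primal: x* = (6, 0.75).
  primal value c^T x* = 33.
Solving the dual: y* = (2, 0, 1).
  dual value b^T y* = 33.
Strong duality: c^T x* = b^T y*. Confirmed.

33


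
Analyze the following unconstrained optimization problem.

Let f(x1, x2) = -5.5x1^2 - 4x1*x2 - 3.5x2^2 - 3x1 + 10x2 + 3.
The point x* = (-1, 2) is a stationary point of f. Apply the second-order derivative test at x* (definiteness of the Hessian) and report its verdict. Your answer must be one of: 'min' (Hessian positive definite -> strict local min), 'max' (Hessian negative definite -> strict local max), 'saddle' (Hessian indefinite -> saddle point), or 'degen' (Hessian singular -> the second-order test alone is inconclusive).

Compute the Hessian H = grad^2 f:
  H = [[-11, -4], [-4, -7]]
Verify stationarity: grad f(x*) = H x* + g = (0, 0).
Eigenvalues of H: -13.4721, -4.5279.
Both eigenvalues < 0, so H is negative definite -> x* is a strict local max.

max


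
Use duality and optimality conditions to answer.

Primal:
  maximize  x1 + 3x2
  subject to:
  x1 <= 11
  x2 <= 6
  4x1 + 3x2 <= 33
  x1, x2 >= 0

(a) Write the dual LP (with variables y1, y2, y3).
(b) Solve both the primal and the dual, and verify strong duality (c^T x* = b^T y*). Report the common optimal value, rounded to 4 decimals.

The standard primal-dual pair for 'max c^T x s.t. A x <= b, x >= 0' is:
  Dual:  min b^T y  s.t.  A^T y >= c,  y >= 0.

So the dual LP is:
  minimize  11y1 + 6y2 + 33y3
  subject to:
    y1 + 4y3 >= 1
    y2 + 3y3 >= 3
    y1, y2, y3 >= 0

Solving the primal: x* = (3.75, 6).
  primal value c^T x* = 21.75.
Solving the dual: y* = (0, 2.25, 0.25).
  dual value b^T y* = 21.75.
Strong duality: c^T x* = b^T y*. Confirmed.

21.75


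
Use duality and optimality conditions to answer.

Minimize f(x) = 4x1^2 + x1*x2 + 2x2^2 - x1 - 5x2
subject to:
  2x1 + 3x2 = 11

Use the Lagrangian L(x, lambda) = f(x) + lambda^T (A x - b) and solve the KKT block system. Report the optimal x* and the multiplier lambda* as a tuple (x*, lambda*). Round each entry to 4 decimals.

Form the Lagrangian:
  L(x, lambda) = (1/2) x^T Q x + c^T x + lambda^T (A x - b)
Stationarity (grad_x L = 0): Q x + c + A^T lambda = 0.
Primal feasibility: A x = b.

This gives the KKT block system:
  [ Q   A^T ] [ x     ]   [-c ]
  [ A    0  ] [ lambda ] = [ b ]

Solving the linear system:
  x*      = (0.4474, 3.3684)
  lambda* = (-2.9737)
  f(x*)   = 7.7105

x* = (0.4474, 3.3684), lambda* = (-2.9737)


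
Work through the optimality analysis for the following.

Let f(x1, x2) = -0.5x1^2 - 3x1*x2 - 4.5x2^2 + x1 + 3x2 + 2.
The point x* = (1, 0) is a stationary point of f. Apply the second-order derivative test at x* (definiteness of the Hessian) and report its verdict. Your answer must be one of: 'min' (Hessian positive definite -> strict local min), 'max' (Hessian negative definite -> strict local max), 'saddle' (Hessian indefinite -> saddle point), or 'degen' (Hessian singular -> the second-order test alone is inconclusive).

Compute the Hessian H = grad^2 f:
  H = [[-1, -3], [-3, -9]]
Verify stationarity: grad f(x*) = H x* + g = (0, 0).
Eigenvalues of H: -10, 0.
H has a zero eigenvalue (singular; negative semidefinite but not definite), so H is neither positive definite, negative definite, nor indefinite. The second-order test alone is inconclusive -> degen.
(Indeed, f is constant along the null direction of H through x*, so x* is not a strict local extremum.)

degen


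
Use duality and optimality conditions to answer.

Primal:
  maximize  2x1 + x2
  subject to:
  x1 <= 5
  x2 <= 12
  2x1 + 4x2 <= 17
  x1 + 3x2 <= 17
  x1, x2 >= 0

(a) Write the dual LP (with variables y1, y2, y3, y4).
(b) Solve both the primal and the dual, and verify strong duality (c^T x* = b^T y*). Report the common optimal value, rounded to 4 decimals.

The standard primal-dual pair for 'max c^T x s.t. A x <= b, x >= 0' is:
  Dual:  min b^T y  s.t.  A^T y >= c,  y >= 0.

So the dual LP is:
  minimize  5y1 + 12y2 + 17y3 + 17y4
  subject to:
    y1 + 2y3 + y4 >= 2
    y2 + 4y3 + 3y4 >= 1
    y1, y2, y3, y4 >= 0

Solving the primal: x* = (5, 1.75).
  primal value c^T x* = 11.75.
Solving the dual: y* = (1.5, 0, 0.25, 0).
  dual value b^T y* = 11.75.
Strong duality: c^T x* = b^T y*. Confirmed.

11.75


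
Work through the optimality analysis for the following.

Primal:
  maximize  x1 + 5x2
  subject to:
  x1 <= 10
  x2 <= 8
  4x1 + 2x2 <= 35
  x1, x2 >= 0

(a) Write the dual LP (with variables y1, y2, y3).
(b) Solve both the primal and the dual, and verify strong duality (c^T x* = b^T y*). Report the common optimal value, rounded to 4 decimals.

The standard primal-dual pair for 'max c^T x s.t. A x <= b, x >= 0' is:
  Dual:  min b^T y  s.t.  A^T y >= c,  y >= 0.

So the dual LP is:
  minimize  10y1 + 8y2 + 35y3
  subject to:
    y1 + 4y3 >= 1
    y2 + 2y3 >= 5
    y1, y2, y3 >= 0

Solving the primal: x* = (4.75, 8).
  primal value c^T x* = 44.75.
Solving the dual: y* = (0, 4.5, 0.25).
  dual value b^T y* = 44.75.
Strong duality: c^T x* = b^T y*. Confirmed.

44.75


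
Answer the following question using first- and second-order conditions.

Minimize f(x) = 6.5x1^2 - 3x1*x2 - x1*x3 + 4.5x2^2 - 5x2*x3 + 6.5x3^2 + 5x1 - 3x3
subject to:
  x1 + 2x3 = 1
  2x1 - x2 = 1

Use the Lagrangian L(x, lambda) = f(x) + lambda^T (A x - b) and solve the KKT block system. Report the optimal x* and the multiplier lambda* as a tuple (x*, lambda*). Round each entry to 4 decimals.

Form the Lagrangian:
  L(x, lambda) = (1/2) x^T Q x + c^T x + lambda^T (A x - b)
Stationarity (grad_x L = 0): Q x + c + A^T lambda = 0.
Primal feasibility: A x = b.

This gives the KKT block system:
  [ Q   A^T ] [ x     ]   [-c ]
  [ A    0  ] [ lambda ] = [ b ]

Solving the linear system:
  x*      = (0.3854, -0.2293, 0.3073)
  lambda* = (-0.878, -4.7561)
  f(x*)   = 3.3195

x* = (0.3854, -0.2293, 0.3073), lambda* = (-0.878, -4.7561)


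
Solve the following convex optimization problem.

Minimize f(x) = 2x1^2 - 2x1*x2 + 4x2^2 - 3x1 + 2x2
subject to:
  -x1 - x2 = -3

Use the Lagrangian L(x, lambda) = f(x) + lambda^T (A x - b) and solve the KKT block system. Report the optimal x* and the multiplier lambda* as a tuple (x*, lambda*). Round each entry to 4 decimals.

Form the Lagrangian:
  L(x, lambda) = (1/2) x^T Q x + c^T x + lambda^T (A x - b)
Stationarity (grad_x L = 0): Q x + c + A^T lambda = 0.
Primal feasibility: A x = b.

This gives the KKT block system:
  [ Q   A^T ] [ x     ]   [-c ]
  [ A    0  ] [ lambda ] = [ b ]

Solving the linear system:
  x*      = (2.1875, 0.8125)
  lambda* = (4.125)
  f(x*)   = 3.7188

x* = (2.1875, 0.8125), lambda* = (4.125)


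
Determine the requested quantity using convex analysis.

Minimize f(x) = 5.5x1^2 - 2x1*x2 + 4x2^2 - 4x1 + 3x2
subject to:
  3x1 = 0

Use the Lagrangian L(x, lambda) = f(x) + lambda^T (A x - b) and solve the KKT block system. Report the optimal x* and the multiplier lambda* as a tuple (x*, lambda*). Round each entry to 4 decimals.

Form the Lagrangian:
  L(x, lambda) = (1/2) x^T Q x + c^T x + lambda^T (A x - b)
Stationarity (grad_x L = 0): Q x + c + A^T lambda = 0.
Primal feasibility: A x = b.

This gives the KKT block system:
  [ Q   A^T ] [ x     ]   [-c ]
  [ A    0  ] [ lambda ] = [ b ]

Solving the linear system:
  x*      = (0, -0.375)
  lambda* = (1.0833)
  f(x*)   = -0.5625

x* = (0, -0.375), lambda* = (1.0833)


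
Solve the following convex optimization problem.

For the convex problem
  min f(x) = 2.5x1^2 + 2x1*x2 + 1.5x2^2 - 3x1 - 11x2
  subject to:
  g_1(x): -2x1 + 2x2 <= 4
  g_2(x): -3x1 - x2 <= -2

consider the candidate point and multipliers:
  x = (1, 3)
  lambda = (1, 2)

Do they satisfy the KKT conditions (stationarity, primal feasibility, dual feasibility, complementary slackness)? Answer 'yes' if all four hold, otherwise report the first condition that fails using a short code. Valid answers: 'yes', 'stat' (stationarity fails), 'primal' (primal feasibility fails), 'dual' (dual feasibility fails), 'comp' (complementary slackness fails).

Gradient of f: grad f(x) = Q x + c = (8, 0)
Constraint values g_i(x) = a_i^T x - b_i:
  g_1((1, 3)) = 0
  g_2((1, 3)) = -4
Stationarity residual: grad f(x) + sum_i lambda_i a_i = (0, 0)
  -> stationarity OK
Primal feasibility (all g_i <= 0): OK
Dual feasibility (all lambda_i >= 0): OK
Complementary slackness (lambda_i * g_i(x) = 0 for all i): FAILS

Verdict: the first failing condition is complementary_slackness -> comp.

comp


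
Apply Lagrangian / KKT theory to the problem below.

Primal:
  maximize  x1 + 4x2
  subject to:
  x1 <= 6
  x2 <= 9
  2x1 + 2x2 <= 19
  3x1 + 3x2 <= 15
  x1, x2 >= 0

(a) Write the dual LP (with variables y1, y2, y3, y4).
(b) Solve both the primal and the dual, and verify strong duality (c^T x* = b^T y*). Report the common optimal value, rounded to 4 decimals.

The standard primal-dual pair for 'max c^T x s.t. A x <= b, x >= 0' is:
  Dual:  min b^T y  s.t.  A^T y >= c,  y >= 0.

So the dual LP is:
  minimize  6y1 + 9y2 + 19y3 + 15y4
  subject to:
    y1 + 2y3 + 3y4 >= 1
    y2 + 2y3 + 3y4 >= 4
    y1, y2, y3, y4 >= 0

Solving the primal: x* = (0, 5).
  primal value c^T x* = 20.
Solving the dual: y* = (0, 0, 0, 1.3333).
  dual value b^T y* = 20.
Strong duality: c^T x* = b^T y*. Confirmed.

20


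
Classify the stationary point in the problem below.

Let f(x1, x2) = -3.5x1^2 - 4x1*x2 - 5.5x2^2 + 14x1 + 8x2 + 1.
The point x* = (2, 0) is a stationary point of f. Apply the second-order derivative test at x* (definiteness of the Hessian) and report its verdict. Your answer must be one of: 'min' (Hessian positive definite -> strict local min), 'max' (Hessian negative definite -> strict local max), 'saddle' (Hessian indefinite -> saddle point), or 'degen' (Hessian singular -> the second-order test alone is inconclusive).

Compute the Hessian H = grad^2 f:
  H = [[-7, -4], [-4, -11]]
Verify stationarity: grad f(x*) = H x* + g = (0, 0).
Eigenvalues of H: -13.4721, -4.5279.
Both eigenvalues < 0, so H is negative definite -> x* is a strict local max.

max


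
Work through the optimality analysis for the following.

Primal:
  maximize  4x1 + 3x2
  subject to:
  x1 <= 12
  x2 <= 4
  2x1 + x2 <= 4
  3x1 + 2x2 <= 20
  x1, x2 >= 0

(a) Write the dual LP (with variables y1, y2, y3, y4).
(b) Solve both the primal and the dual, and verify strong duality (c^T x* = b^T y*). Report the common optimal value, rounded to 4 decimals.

The standard primal-dual pair for 'max c^T x s.t. A x <= b, x >= 0' is:
  Dual:  min b^T y  s.t.  A^T y >= c,  y >= 0.

So the dual LP is:
  minimize  12y1 + 4y2 + 4y3 + 20y4
  subject to:
    y1 + 2y3 + 3y4 >= 4
    y2 + y3 + 2y4 >= 3
    y1, y2, y3, y4 >= 0

Solving the primal: x* = (0, 4).
  primal value c^T x* = 12.
Solving the dual: y* = (0, 1, 2, 0).
  dual value b^T y* = 12.
Strong duality: c^T x* = b^T y*. Confirmed.

12


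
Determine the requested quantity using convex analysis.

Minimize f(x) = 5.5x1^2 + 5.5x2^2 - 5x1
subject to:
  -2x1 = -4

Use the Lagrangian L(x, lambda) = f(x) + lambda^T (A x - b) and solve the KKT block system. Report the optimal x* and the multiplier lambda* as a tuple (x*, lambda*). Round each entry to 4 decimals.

Form the Lagrangian:
  L(x, lambda) = (1/2) x^T Q x + c^T x + lambda^T (A x - b)
Stationarity (grad_x L = 0): Q x + c + A^T lambda = 0.
Primal feasibility: A x = b.

This gives the KKT block system:
  [ Q   A^T ] [ x     ]   [-c ]
  [ A    0  ] [ lambda ] = [ b ]

Solving the linear system:
  x*      = (2, 0)
  lambda* = (8.5)
  f(x*)   = 12

x* = (2, 0), lambda* = (8.5)


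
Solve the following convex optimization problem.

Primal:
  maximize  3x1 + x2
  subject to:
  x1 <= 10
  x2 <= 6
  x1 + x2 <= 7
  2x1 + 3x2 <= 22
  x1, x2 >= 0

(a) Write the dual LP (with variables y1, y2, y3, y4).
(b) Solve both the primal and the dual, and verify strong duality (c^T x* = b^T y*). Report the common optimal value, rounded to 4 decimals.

The standard primal-dual pair for 'max c^T x s.t. A x <= b, x >= 0' is:
  Dual:  min b^T y  s.t.  A^T y >= c,  y >= 0.

So the dual LP is:
  minimize  10y1 + 6y2 + 7y3 + 22y4
  subject to:
    y1 + y3 + 2y4 >= 3
    y2 + y3 + 3y4 >= 1
    y1, y2, y3, y4 >= 0

Solving the primal: x* = (7, 0).
  primal value c^T x* = 21.
Solving the dual: y* = (0, 0, 3, 0).
  dual value b^T y* = 21.
Strong duality: c^T x* = b^T y*. Confirmed.

21


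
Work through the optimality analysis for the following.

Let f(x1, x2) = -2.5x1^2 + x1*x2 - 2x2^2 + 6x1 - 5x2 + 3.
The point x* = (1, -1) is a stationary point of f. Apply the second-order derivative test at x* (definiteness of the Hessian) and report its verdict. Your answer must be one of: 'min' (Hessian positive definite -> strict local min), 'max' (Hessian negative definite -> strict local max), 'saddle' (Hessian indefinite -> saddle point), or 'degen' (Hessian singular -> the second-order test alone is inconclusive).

Compute the Hessian H = grad^2 f:
  H = [[-5, 1], [1, -4]]
Verify stationarity: grad f(x*) = H x* + g = (0, 0).
Eigenvalues of H: -5.618, -3.382.
Both eigenvalues < 0, so H is negative definite -> x* is a strict local max.

max


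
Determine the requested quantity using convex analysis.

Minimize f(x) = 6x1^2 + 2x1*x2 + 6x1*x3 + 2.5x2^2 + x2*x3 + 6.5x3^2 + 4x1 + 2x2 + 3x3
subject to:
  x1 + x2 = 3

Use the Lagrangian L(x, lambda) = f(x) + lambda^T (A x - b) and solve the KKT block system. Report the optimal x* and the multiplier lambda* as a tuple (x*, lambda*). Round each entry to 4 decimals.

Form the Lagrangian:
  L(x, lambda) = (1/2) x^T Q x + c^T x + lambda^T (A x - b)
Stationarity (grad_x L = 0): Q x + c + A^T lambda = 0.
Primal feasibility: A x = b.

This gives the KKT block system:
  [ Q   A^T ] [ x     ]   [-c ]
  [ A    0  ] [ lambda ] = [ b ]

Solving the linear system:
  x*      = (0.8403, 2.1597, -0.7847)
  lambda* = (-13.6944)
  f(x*)   = 23.2049

x* = (0.8403, 2.1597, -0.7847), lambda* = (-13.6944)


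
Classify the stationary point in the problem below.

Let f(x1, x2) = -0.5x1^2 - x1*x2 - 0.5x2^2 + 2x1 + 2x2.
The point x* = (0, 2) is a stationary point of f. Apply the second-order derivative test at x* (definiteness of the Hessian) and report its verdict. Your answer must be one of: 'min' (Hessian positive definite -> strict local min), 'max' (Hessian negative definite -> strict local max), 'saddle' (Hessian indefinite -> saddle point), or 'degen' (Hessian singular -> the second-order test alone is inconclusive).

Compute the Hessian H = grad^2 f:
  H = [[-1, -1], [-1, -1]]
Verify stationarity: grad f(x*) = H x* + g = (0, 0).
Eigenvalues of H: -2, 0.
H has a zero eigenvalue (singular; negative semidefinite but not definite), so H is neither positive definite, negative definite, nor indefinite. The second-order test alone is inconclusive -> degen.
(Indeed, f is constant along the null direction of H through x*, so x* is not a strict local extremum.)

degen


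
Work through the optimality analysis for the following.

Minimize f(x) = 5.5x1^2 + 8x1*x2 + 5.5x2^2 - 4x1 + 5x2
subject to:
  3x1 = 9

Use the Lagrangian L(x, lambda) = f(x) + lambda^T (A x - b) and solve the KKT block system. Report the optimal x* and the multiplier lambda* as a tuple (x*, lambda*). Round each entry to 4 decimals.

Form the Lagrangian:
  L(x, lambda) = (1/2) x^T Q x + c^T x + lambda^T (A x - b)
Stationarity (grad_x L = 0): Q x + c + A^T lambda = 0.
Primal feasibility: A x = b.

This gives the KKT block system:
  [ Q   A^T ] [ x     ]   [-c ]
  [ A    0  ] [ lambda ] = [ b ]

Solving the linear system:
  x*      = (3, -2.6364)
  lambda* = (-2.6364)
  f(x*)   = -0.7273

x* = (3, -2.6364), lambda* = (-2.6364)


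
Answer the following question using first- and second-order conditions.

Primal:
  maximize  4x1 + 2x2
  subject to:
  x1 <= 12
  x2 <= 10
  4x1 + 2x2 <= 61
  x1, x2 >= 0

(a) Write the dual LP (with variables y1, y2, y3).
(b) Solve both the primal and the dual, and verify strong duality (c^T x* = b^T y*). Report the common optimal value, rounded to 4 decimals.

The standard primal-dual pair for 'max c^T x s.t. A x <= b, x >= 0' is:
  Dual:  min b^T y  s.t.  A^T y >= c,  y >= 0.

So the dual LP is:
  minimize  12y1 + 10y2 + 61y3
  subject to:
    y1 + 4y3 >= 4
    y2 + 2y3 >= 2
    y1, y2, y3 >= 0

Solving the primal: x* = (10.25, 10).
  primal value c^T x* = 61.
Solving the dual: y* = (0, 0, 1).
  dual value b^T y* = 61.
Strong duality: c^T x* = b^T y*. Confirmed.

61


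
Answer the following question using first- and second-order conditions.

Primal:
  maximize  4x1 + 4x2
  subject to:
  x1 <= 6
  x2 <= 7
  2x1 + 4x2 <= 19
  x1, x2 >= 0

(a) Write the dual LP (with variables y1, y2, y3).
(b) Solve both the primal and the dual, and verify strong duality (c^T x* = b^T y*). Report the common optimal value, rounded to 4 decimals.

The standard primal-dual pair for 'max c^T x s.t. A x <= b, x >= 0' is:
  Dual:  min b^T y  s.t.  A^T y >= c,  y >= 0.

So the dual LP is:
  minimize  6y1 + 7y2 + 19y3
  subject to:
    y1 + 2y3 >= 4
    y2 + 4y3 >= 4
    y1, y2, y3 >= 0

Solving the primal: x* = (6, 1.75).
  primal value c^T x* = 31.
Solving the dual: y* = (2, 0, 1).
  dual value b^T y* = 31.
Strong duality: c^T x* = b^T y*. Confirmed.

31


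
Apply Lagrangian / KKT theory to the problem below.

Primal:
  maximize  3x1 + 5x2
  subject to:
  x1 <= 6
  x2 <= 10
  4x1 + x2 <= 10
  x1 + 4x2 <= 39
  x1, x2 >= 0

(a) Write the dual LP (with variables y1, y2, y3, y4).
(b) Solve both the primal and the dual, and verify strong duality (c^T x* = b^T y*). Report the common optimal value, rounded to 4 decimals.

The standard primal-dual pair for 'max c^T x s.t. A x <= b, x >= 0' is:
  Dual:  min b^T y  s.t.  A^T y >= c,  y >= 0.

So the dual LP is:
  minimize  6y1 + 10y2 + 10y3 + 39y4
  subject to:
    y1 + 4y3 + y4 >= 3
    y2 + y3 + 4y4 >= 5
    y1, y2, y3, y4 >= 0

Solving the primal: x* = (0.0667, 9.7333).
  primal value c^T x* = 48.8667.
Solving the dual: y* = (0, 0, 0.4667, 1.1333).
  dual value b^T y* = 48.8667.
Strong duality: c^T x* = b^T y*. Confirmed.

48.8667


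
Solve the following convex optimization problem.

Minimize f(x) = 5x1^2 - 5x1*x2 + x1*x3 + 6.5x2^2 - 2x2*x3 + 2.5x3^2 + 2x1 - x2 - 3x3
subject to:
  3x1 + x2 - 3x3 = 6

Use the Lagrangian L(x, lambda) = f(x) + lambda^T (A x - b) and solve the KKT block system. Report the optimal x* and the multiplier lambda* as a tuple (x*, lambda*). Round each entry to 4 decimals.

Form the Lagrangian:
  L(x, lambda) = (1/2) x^T Q x + c^T x + lambda^T (A x - b)
Stationarity (grad_x L = 0): Q x + c + A^T lambda = 0.
Primal feasibility: A x = b.

This gives the KKT block system:
  [ Q   A^T ] [ x     ]   [-c ]
  [ A    0  ] [ lambda ] = [ b ]

Solving the linear system:
  x*      = (0.9058, 0.4796, -0.9343)
  lambda* = (-2.5751)
  f(x*)   = 9.7927

x* = (0.9058, 0.4796, -0.9343), lambda* = (-2.5751)


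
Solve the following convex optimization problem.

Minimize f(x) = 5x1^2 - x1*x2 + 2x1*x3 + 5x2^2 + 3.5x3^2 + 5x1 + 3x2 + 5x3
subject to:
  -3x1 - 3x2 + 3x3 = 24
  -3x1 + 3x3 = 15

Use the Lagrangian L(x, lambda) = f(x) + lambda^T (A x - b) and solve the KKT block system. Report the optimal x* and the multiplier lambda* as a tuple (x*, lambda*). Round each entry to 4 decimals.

Form the Lagrangian:
  L(x, lambda) = (1/2) x^T Q x + c^T x + lambda^T (A x - b)
Stationarity (grad_x L = 0): Q x + c + A^T lambda = 0.
Primal feasibility: A x = b.

This gives the KKT block system:
  [ Q   A^T ] [ x     ]   [-c ]
  [ A    0  ] [ lambda ] = [ b ]

Solving the linear system:
  x*      = (-2.7619, -3, 2.2381)
  lambda* = (-8.0794, 3.0317)
  f(x*)   = 68.4048

x* = (-2.7619, -3, 2.2381), lambda* = (-8.0794, 3.0317)


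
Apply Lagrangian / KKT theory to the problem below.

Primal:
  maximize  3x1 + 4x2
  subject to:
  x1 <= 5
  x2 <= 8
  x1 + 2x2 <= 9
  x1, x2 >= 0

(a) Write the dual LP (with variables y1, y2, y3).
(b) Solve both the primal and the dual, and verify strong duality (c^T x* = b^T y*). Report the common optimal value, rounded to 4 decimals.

The standard primal-dual pair for 'max c^T x s.t. A x <= b, x >= 0' is:
  Dual:  min b^T y  s.t.  A^T y >= c,  y >= 0.

So the dual LP is:
  minimize  5y1 + 8y2 + 9y3
  subject to:
    y1 + y3 >= 3
    y2 + 2y3 >= 4
    y1, y2, y3 >= 0

Solving the primal: x* = (5, 2).
  primal value c^T x* = 23.
Solving the dual: y* = (1, 0, 2).
  dual value b^T y* = 23.
Strong duality: c^T x* = b^T y*. Confirmed.

23


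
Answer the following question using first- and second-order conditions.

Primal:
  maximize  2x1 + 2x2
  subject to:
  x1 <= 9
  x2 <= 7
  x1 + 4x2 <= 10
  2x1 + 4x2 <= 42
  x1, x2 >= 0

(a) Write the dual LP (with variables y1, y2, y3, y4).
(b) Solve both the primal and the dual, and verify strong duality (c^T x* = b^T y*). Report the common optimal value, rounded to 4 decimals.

The standard primal-dual pair for 'max c^T x s.t. A x <= b, x >= 0' is:
  Dual:  min b^T y  s.t.  A^T y >= c,  y >= 0.

So the dual LP is:
  minimize  9y1 + 7y2 + 10y3 + 42y4
  subject to:
    y1 + y3 + 2y4 >= 2
    y2 + 4y3 + 4y4 >= 2
    y1, y2, y3, y4 >= 0

Solving the primal: x* = (9, 0.25).
  primal value c^T x* = 18.5.
Solving the dual: y* = (1.5, 0, 0.5, 0).
  dual value b^T y* = 18.5.
Strong duality: c^T x* = b^T y*. Confirmed.

18.5


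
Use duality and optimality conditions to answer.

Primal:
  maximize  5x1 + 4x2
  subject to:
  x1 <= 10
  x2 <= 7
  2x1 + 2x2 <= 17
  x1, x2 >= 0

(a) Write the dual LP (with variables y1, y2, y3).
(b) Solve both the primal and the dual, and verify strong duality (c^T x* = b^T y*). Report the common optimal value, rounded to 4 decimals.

The standard primal-dual pair for 'max c^T x s.t. A x <= b, x >= 0' is:
  Dual:  min b^T y  s.t.  A^T y >= c,  y >= 0.

So the dual LP is:
  minimize  10y1 + 7y2 + 17y3
  subject to:
    y1 + 2y3 >= 5
    y2 + 2y3 >= 4
    y1, y2, y3 >= 0

Solving the primal: x* = (8.5, 0).
  primal value c^T x* = 42.5.
Solving the dual: y* = (0, 0, 2.5).
  dual value b^T y* = 42.5.
Strong duality: c^T x* = b^T y*. Confirmed.

42.5


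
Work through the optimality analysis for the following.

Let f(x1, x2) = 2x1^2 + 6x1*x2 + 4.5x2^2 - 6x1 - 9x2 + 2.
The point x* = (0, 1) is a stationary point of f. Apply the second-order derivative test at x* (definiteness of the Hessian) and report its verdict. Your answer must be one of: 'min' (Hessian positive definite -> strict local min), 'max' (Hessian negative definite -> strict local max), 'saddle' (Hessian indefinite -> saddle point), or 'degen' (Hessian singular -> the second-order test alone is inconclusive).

Compute the Hessian H = grad^2 f:
  H = [[4, 6], [6, 9]]
Verify stationarity: grad f(x*) = H x* + g = (0, 0).
Eigenvalues of H: 0, 13.
H has a zero eigenvalue (singular; positive semidefinite but not definite), so H is neither positive definite, negative definite, nor indefinite. The second-order test alone is inconclusive -> degen.
(Indeed, f is constant along the null direction of H through x*, so x* is not a strict local extremum.)

degen


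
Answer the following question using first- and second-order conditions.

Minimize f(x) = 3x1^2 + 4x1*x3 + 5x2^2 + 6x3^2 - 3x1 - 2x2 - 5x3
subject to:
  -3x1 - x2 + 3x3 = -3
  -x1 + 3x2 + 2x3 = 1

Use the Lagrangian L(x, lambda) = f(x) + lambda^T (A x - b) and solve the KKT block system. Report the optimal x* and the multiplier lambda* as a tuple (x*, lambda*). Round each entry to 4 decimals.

Form the Lagrangian:
  L(x, lambda) = (1/2) x^T Q x + c^T x + lambda^T (A x - b)
Stationarity (grad_x L = 0): Q x + c + A^T lambda = 0.
Primal feasibility: A x = b.

This gives the KKT block system:
  [ Q   A^T ] [ x     ]   [-c ]
  [ A    0  ] [ lambda ] = [ b ]

Solving the linear system:
  x*      = (0.8387, 0.5894, 0.0352)
  lambda* = (1.0414, -0.951)
  f(x*)   = 0.102

x* = (0.8387, 0.5894, 0.0352), lambda* = (1.0414, -0.951)


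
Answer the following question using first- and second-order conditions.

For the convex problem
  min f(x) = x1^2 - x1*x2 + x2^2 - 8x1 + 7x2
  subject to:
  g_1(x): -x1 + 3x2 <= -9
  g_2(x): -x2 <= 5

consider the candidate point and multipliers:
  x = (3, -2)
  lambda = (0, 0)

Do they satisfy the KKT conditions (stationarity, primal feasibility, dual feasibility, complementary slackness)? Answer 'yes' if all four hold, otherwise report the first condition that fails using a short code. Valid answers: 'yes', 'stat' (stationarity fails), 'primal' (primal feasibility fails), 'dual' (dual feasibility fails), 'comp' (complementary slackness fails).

Gradient of f: grad f(x) = Q x + c = (0, 0)
Constraint values g_i(x) = a_i^T x - b_i:
  g_1((3, -2)) = 0
  g_2((3, -2)) = -3
Stationarity residual: grad f(x) + sum_i lambda_i a_i = (0, 0)
  -> stationarity OK
Primal feasibility (all g_i <= 0): OK
Dual feasibility (all lambda_i >= 0): OK
Complementary slackness (lambda_i * g_i(x) = 0 for all i): OK

Verdict: yes, KKT holds.

yes


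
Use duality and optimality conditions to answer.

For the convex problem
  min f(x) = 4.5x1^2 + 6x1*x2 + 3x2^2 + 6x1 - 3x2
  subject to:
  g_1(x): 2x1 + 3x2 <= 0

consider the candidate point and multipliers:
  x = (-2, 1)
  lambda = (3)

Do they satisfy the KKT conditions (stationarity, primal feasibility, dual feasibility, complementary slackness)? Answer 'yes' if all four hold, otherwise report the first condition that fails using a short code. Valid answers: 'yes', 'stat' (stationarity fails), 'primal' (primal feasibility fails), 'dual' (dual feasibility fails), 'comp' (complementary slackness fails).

Gradient of f: grad f(x) = Q x + c = (-6, -9)
Constraint values g_i(x) = a_i^T x - b_i:
  g_1((-2, 1)) = -1
Stationarity residual: grad f(x) + sum_i lambda_i a_i = (0, 0)
  -> stationarity OK
Primal feasibility (all g_i <= 0): OK
Dual feasibility (all lambda_i >= 0): OK
Complementary slackness (lambda_i * g_i(x) = 0 for all i): FAILS

Verdict: the first failing condition is complementary_slackness -> comp.

comp


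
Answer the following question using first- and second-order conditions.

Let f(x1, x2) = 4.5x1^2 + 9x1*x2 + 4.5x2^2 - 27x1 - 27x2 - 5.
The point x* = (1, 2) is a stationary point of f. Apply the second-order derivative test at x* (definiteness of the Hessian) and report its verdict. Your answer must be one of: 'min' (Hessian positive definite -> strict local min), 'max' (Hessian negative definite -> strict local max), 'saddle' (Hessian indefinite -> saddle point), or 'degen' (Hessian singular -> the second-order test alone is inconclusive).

Compute the Hessian H = grad^2 f:
  H = [[9, 9], [9, 9]]
Verify stationarity: grad f(x*) = H x* + g = (0, 0).
Eigenvalues of H: 0, 18.
H has a zero eigenvalue (singular; positive semidefinite but not definite), so H is neither positive definite, negative definite, nor indefinite. The second-order test alone is inconclusive -> degen.
(Indeed, f is constant along the null direction of H through x*, so x* is not a strict local extremum.)

degen


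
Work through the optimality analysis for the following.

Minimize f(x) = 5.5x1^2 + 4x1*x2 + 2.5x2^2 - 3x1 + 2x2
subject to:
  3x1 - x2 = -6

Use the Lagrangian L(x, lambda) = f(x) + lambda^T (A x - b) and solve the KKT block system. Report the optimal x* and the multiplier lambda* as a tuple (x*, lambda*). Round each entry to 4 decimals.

Form the Lagrangian:
  L(x, lambda) = (1/2) x^T Q x + c^T x + lambda^T (A x - b)
Stationarity (grad_x L = 0): Q x + c + A^T lambda = 0.
Primal feasibility: A x = b.

This gives the KKT block system:
  [ Q   A^T ] [ x     ]   [-c ]
  [ A    0  ] [ lambda ] = [ b ]

Solving the linear system:
  x*      = (-1.4625, 1.6125)
  lambda* = (4.2125)
  f(x*)   = 16.4438

x* = (-1.4625, 1.6125), lambda* = (4.2125)


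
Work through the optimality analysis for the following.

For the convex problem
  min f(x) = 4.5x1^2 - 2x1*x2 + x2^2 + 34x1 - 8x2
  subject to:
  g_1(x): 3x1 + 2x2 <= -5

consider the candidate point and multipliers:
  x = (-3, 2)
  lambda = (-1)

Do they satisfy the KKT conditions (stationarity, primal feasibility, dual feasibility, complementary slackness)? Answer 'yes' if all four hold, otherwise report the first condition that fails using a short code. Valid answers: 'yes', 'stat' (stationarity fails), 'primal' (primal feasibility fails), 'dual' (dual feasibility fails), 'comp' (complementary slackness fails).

Gradient of f: grad f(x) = Q x + c = (3, 2)
Constraint values g_i(x) = a_i^T x - b_i:
  g_1((-3, 2)) = 0
Stationarity residual: grad f(x) + sum_i lambda_i a_i = (0, 0)
  -> stationarity OK
Primal feasibility (all g_i <= 0): OK
Dual feasibility (all lambda_i >= 0): FAILS
Complementary slackness (lambda_i * g_i(x) = 0 for all i): OK

Verdict: the first failing condition is dual_feasibility -> dual.

dual


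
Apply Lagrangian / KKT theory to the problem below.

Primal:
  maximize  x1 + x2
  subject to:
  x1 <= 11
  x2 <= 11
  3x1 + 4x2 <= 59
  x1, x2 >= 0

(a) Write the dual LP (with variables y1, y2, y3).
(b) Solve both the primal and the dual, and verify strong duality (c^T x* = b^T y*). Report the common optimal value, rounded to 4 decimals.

The standard primal-dual pair for 'max c^T x s.t. A x <= b, x >= 0' is:
  Dual:  min b^T y  s.t.  A^T y >= c,  y >= 0.

So the dual LP is:
  minimize  11y1 + 11y2 + 59y3
  subject to:
    y1 + 3y3 >= 1
    y2 + 4y3 >= 1
    y1, y2, y3 >= 0

Solving the primal: x* = (11, 6.5).
  primal value c^T x* = 17.5.
Solving the dual: y* = (0.25, 0, 0.25).
  dual value b^T y* = 17.5.
Strong duality: c^T x* = b^T y*. Confirmed.

17.5
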